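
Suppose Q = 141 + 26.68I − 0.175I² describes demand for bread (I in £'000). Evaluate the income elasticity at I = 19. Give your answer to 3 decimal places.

0.651

At I = 19: Q = 584.7450.
dQ/dI = 26.68 − 0.35I = 20.03000.
η = (dQ/dI)·(I/Q) = 20.03000 × (19/584.7450) = 0.651.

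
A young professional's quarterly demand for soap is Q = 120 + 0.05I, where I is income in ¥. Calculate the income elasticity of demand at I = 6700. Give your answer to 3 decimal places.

0.736

At I = 6700: Q = 455.000.
dQ/dI = 0.05.
η = (dQ/dI)·(I/Q) = 0.05 × (6700/455.000) = 0.736.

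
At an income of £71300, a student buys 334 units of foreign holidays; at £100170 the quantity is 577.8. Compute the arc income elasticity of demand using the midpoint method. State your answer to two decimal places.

ΔQ = 577.8 − 334 = 243.8; midpoint Q̄ = (334 + 577.8)/2 = 455.9.
ΔI = 100170 − 71300 = 28870; midpoint Ī = (71300 + 100170)/2 = 85735.
η = (ΔQ/Q̄) ÷ (ΔI/Ī) = (243.8/455.9) ÷ (28870/85735) = 1.59.

1.59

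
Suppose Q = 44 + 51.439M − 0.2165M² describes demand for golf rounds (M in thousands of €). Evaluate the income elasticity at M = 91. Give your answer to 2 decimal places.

0.37

At M = 91: Q = 2932.1125.
dQ/dM = 51.439 − 0.433M = 12.03600.
η = (dQ/dM)·(M/Q) = 12.03600 × (91/2932.1125) = 0.37.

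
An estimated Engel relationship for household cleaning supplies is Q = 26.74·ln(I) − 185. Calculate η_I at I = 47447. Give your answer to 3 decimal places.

At I = 47447: Q = 102.919.
dQ/dI = 26.74/I = 0.000563576 at this income.
η = (dQ/dI)·(I/Q) = 0.000563576 × (47447/102.919) = 0.260.

0.260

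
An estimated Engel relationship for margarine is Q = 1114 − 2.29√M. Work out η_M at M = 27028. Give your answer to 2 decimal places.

-0.26

At M = 27028: Q = 737.520.
dQ/dM = -2.29/(2√M) = -0.00696464 at this income.
η = (dQ/dM)·(M/Q) = -0.00696464 × (27028/737.520) = -0.26.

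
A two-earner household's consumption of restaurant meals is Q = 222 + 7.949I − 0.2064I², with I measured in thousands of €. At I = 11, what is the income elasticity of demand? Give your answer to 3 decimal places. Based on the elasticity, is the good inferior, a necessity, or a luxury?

0.132 (necessity)

At I = 11: Q = 284.4646.
dQ/dI = 7.949 − 0.4128I = 3.40820.
η = (dQ/dI)·(I/Q) = 3.40820 × (11/284.4646) = 0.132.
0 < η < 1 ⇒ necessity.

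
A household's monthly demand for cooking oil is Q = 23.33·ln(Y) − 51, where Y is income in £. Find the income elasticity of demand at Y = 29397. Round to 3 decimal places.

At Y = 29397: Q = 189.034.
dQ/dY = 23.33/Y = 0.000793618 at this income.
η = (dQ/dY)·(Y/Q) = 0.000793618 × (29397/189.034) = 0.123.

0.123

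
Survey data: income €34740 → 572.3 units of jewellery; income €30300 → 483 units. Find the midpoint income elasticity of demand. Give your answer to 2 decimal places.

ΔQ = 483 − 572.3 = -89.3; midpoint Q̄ = (572.3 + 483)/2 = 527.65.
ΔI = 30300 − 34740 = -4440; midpoint Ī = (34740 + 30300)/2 = 32520.
η = (ΔQ/Q̄) ÷ (ΔI/Ī) = (-89.3/527.65) ÷ (-4440/32520) = 1.24.

1.24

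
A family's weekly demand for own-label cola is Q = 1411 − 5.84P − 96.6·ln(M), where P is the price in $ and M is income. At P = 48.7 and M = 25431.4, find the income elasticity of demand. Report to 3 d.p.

-0.658

At P = 48.7, M = 25431.4: Q = 146.707.
Holding P constant, ∂Q/∂M = -96.6/M = -0.00379845.
η_M = (∂Q/∂M)·(M/Q) = -0.00379845 × (25431.4/146.707) = -0.658.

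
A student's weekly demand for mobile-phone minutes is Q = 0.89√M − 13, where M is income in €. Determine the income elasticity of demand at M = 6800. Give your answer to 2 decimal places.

At M = 6800: Q = 60.391.
dQ/dM = 0.89/(2√M) = 0.00539642 at this income.
η = (dQ/dM)·(M/Q) = 0.00539642 × (6800/60.391) = 0.61.

0.61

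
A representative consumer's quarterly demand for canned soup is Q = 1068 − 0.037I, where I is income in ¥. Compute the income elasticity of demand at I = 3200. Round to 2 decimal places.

At I = 3200: Q = 949.600.
dQ/dI = −0.037.
η = (dQ/dI)·(I/Q) = -0.037 × (3200/949.600) = -0.12.

-0.12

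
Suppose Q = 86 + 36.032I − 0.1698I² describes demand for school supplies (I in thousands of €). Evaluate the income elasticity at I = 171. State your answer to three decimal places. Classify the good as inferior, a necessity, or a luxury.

-2.939 (inferior good)

At I = 171: Q = 1282.3502.
dQ/dI = 36.032 − 0.3396I = -22.03960.
η = (dQ/dI)·(I/Q) = -22.03960 × (171/1282.3502) = -2.939.
η < 0 ⇒ inferior good.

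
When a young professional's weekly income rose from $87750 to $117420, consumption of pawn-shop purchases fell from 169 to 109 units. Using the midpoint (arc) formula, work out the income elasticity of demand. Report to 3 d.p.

-1.492

ΔQ = 109 − 169 = -60; midpoint Q̄ = (169 + 109)/2 = 139.
ΔI = 117420 − 87750 = 29670; midpoint Ī = (87750 + 117420)/2 = 102585.
η = (ΔQ/Q̄) ÷ (ΔI/Ī) = (-60/139) ÷ (29670/102585) = -1.492.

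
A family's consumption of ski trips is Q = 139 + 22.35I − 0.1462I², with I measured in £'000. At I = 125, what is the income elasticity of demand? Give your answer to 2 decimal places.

At I = 125: Q = 648.3750.
dQ/dI = 22.35 − 0.2924I = -14.20000.
η = (dQ/dI)·(I/Q) = -14.20000 × (125/648.3750) = -2.74.

-2.74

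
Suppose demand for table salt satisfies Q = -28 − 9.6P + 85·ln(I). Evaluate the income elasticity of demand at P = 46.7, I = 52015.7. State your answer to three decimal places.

0.190

At P = 46.7, I = 52015.7: Q = 446.721.
Holding P constant, ∂Q/∂I = 85/I = 0.00163412.
η_I = (∂Q/∂I)·(I/Q) = 0.00163412 × (52015.7/446.721) = 0.190.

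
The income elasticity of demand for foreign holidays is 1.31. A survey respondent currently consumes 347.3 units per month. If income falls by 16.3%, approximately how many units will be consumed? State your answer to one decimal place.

%ΔQ ≈ η × %ΔI = 1.31 × (-16.3%) = -21.353%.
New Q ≈ 347.3 × (1 − 0.21353) = 273.1.

273.1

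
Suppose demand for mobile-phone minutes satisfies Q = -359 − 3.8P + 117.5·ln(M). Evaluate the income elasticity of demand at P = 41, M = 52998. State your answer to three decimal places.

At P = 41, M = 52998: Q = 763.366.
Holding P constant, ∂Q/∂M = 117.5/M = 0.00221706.
η_M = (∂Q/∂M)·(M/Q) = 0.00221706 × (52998/763.366) = 0.154.

0.154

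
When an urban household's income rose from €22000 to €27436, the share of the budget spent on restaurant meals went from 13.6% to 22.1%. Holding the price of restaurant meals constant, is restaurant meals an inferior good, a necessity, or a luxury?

The budget share rises as income rises, so η > 1.

luxury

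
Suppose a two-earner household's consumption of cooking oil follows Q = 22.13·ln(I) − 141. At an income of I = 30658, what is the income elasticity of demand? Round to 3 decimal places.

0.253

At I = 30658: Q = 87.617.
dQ/dI = 22.13/I = 0.000721834 at this income.
η = (dQ/dI)·(I/Q) = 0.000721834 × (30658/87.617) = 0.253.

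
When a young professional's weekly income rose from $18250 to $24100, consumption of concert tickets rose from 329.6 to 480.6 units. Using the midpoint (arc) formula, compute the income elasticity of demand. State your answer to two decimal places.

1.35

ΔQ = 480.6 − 329.6 = 151; midpoint Q̄ = (329.6 + 480.6)/2 = 405.1.
ΔI = 24100 − 18250 = 5850; midpoint Ī = (18250 + 24100)/2 = 21175.
η = (ΔQ/Q̄) ÷ (ΔI/Ī) = (151/405.1) ÷ (5850/21175) = 1.35.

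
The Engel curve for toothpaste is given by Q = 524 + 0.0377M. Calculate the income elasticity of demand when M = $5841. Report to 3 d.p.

0.296

At M = 5841: Q = 744.206.
dQ/dM = 0.0377.
η = (dQ/dM)·(M/Q) = 0.0377 × (5841/744.206) = 0.296.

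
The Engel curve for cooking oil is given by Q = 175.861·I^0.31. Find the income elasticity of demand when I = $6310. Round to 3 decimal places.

0.310

For Q = A·I^β the income elasticity is constant and equal to β.
Here β = 0.31, so η = 0.310.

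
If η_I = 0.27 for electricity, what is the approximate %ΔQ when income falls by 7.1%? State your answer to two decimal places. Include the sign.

%ΔQ ≈ η × %ΔI = 0.27 × (-7.1%) = -1.92%.

-1.92%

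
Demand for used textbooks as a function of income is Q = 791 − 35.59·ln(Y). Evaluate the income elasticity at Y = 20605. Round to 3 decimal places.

At Y = 20605: Q = 437.474.
dQ/dY = -35.59/Y = -0.00172725 at this income.
η = (dQ/dY)·(Y/Q) = -0.00172725 × (20605/437.474) = -0.081.

-0.081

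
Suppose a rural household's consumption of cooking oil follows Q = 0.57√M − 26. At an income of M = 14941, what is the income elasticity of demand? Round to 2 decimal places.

0.80

At M = 14941: Q = 43.673.
dQ/dM = 0.57/(2√M) = 0.00233161 at this income.
η = (dQ/dM)·(M/Q) = 0.00233161 × (14941/43.673) = 0.80.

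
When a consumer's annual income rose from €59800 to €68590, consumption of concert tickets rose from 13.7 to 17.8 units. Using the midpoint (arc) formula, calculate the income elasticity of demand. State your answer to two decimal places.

ΔQ = 17.8 − 13.7 = 4.1; midpoint Q̄ = (13.7 + 17.8)/2 = 15.75.
ΔI = 68590 − 59800 = 8790; midpoint Ī = (59800 + 68590)/2 = 64195.
η = (ΔQ/Q̄) ÷ (ΔI/Ī) = (4.1/15.75) ÷ (8790/64195) = 1.90.

1.90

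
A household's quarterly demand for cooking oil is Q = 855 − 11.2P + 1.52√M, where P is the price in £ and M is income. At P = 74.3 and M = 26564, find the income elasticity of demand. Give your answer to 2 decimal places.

At P = 74.3, M = 26564: Q = 270.577.
Holding P constant, ∂Q/∂M = 1.52/(2√M) = 0.00466302.
η_M = (∂Q/∂M)·(M/Q) = 0.00466302 × (26564/270.577) = 0.46.

0.46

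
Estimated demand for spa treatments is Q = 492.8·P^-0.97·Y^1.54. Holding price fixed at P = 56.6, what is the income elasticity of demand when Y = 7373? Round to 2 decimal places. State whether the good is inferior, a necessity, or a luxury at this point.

For a multiplicative demand Q = A·P^α·Y^β, the income elasticity is β everywhere.
Here β = 1.54, so η = 1.54.
Since η > 1, this is a luxury.

1.54 (luxury)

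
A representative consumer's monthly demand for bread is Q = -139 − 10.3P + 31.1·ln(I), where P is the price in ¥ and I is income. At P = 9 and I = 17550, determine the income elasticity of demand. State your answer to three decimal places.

0.431

At P = 9, I = 17550: Q = 72.234.
Holding P constant, ∂Q/∂I = 31.1/I = 0.00177208.
η_I = (∂Q/∂I)·(I/Q) = 0.00177208 × (17550/72.234) = 0.431.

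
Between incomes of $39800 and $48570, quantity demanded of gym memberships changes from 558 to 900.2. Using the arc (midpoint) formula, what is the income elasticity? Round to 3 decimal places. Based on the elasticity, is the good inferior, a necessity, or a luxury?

2.365 (luxury)

ΔQ = 900.2 − 558 = 342.2; midpoint Q̄ = (558 + 900.2)/2 = 729.1.
ΔI = 48570 − 39800 = 8770; midpoint Ī = (39800 + 48570)/2 = 44185.
η = (ΔQ/Q̄) ÷ (ΔI/Ī) = (342.2/729.1) ÷ (8770/44185) = 2.365.
η > 1 ⇒ luxury.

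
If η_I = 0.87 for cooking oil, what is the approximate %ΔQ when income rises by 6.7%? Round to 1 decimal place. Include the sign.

5.8%

%ΔQ ≈ η × %ΔI = 0.87 × 6.7% = 5.8%.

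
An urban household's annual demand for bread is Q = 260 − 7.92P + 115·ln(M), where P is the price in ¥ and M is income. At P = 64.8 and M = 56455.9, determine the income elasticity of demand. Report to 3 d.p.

0.114

At P = 64.8, M = 56455.9: Q = 1005.024.
Holding P constant, ∂Q/∂M = 115/M = 0.00203699.
η_M = (∂Q/∂M)·(M/Q) = 0.00203699 × (56455.9/1005.024) = 0.114.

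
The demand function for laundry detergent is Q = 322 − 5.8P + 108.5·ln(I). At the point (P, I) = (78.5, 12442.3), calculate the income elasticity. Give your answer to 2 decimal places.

0.12

At P = 78.5, I = 12442.3: Q = 889.731.
Holding P constant, ∂Q/∂I = 108.5/I = 0.00872025.
η_I = (∂Q/∂I)·(I/Q) = 0.00872025 × (12442.3/889.731) = 0.12.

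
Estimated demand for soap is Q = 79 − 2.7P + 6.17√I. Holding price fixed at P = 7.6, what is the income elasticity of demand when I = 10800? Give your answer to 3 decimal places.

0.458

At P = 7.6, I = 10800: Q = 699.685.
Holding P constant, ∂Q/∂I = 6.17/(2√I) = 0.0296854.
η_I = (∂Q/∂I)·(I/Q) = 0.0296854 × (10800/699.685) = 0.458.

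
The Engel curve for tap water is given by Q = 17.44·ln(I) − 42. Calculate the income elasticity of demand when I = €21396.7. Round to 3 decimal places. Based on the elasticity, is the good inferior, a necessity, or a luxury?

At I = 21396.7: Q = 131.894.
dQ/dI = 17.44/I = 0.000815079 at this income.
η = (dQ/dI)·(I/Q) = 0.000815079 × (21396.7/131.894) = 0.132.
Since 0 < η < 1, the good is a necessity.

0.132 (necessity)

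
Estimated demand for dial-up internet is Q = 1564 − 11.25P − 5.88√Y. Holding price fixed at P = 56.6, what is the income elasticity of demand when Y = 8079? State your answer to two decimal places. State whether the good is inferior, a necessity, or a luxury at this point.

At P = 56.6, Y = 8079: Q = 398.736.
Holding P constant, ∂Q/∂Y = -5.88/(2√Y) = -0.0327091.
η_Y = (∂Q/∂Y)·(Y/Q) = -0.0327091 × (8079/398.736) = -0.66.
Since η < 0, this is an inferior good.

-0.66 (inferior good)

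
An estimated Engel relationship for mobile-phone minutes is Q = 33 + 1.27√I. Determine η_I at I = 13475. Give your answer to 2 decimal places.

At I = 13475: Q = 180.424.
dQ/dI = 1.27/(2√I) = 0.00547028 at this income.
η = (dQ/dI)·(I/Q) = 0.00547028 × (13475/180.424) = 0.41.

0.41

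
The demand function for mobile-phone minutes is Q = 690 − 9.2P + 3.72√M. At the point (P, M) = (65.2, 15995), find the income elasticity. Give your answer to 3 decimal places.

0.420

At P = 65.2, M = 15995: Q = 560.633.
Holding P constant, ∂Q/∂M = 3.72/(2√M) = 0.0147069.
η_M = (∂Q/∂M)·(M/Q) = 0.0147069 × (15995/560.633) = 0.420.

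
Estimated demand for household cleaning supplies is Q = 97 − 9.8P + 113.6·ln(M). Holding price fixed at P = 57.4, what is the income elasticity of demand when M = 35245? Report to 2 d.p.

0.16

At P = 57.4, M = 35245: Q = 723.881.
Holding P constant, ∂Q/∂M = 113.6/M = 0.00322315.
η_M = (∂Q/∂M)·(M/Q) = 0.00322315 × (35245/723.881) = 0.16.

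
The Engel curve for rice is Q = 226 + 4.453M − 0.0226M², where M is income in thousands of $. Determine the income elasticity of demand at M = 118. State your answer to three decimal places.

At M = 118: Q = 436.7716.
dQ/dM = 4.453 − 0.0452M = -0.88060.
η = (dQ/dM)·(M/Q) = -0.88060 × (118/436.7716) = -0.238.

-0.238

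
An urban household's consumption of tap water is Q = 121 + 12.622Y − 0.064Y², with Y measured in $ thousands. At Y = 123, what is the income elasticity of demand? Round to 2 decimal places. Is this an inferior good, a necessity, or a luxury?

At Y = 123: Q = 705.2500.
dQ/dY = 12.622 − 0.128Y = -3.12200.
η = (dQ/dY)·(Y/Q) = -3.12200 × (123/705.2500) = -0.54.
η < 0 ⇒ inferior good.

-0.54 (inferior good)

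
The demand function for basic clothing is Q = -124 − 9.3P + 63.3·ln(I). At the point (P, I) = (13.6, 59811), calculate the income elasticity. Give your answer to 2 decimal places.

0.14

At P = 13.6, I = 59811: Q = 445.753.
Holding P constant, ∂Q/∂I = 63.3/I = 0.00105833.
η_I = (∂Q/∂I)·(I/Q) = 0.00105833 × (59811/445.753) = 0.14.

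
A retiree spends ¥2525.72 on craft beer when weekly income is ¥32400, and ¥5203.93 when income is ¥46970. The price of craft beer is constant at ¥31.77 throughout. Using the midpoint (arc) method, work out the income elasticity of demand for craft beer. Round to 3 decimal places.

With a constant price, Q₁ = 2525.72/31.77 = 79.500 and Q₂ = 5203.93/31.77 = 163.800 (equivalently, work directly with expenditure since P cancels).
Midpoint %ΔQ = (5203.93 − 2525.72)/3864.83 = 0.69297; midpoint %ΔI = (46970 − 32400)/39685 = 0.36714.
η = 0.69297 / 0.36714 = 1.887.

1.887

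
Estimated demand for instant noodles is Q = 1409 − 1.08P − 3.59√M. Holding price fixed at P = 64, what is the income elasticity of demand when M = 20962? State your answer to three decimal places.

At P = 64, M = 20962: Q = 820.110.
Holding P constant, ∂Q/∂M = -3.59/(2√M) = -0.0123979.
η_M = (∂Q/∂M)·(M/Q) = -0.0123979 × (20962/820.110) = -0.317.

-0.317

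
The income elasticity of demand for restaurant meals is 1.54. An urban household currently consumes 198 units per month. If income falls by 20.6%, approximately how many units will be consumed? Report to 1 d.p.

%ΔQ ≈ η × %ΔI = 1.54 × (-20.6%) = -31.724%.
New Q ≈ 198 × (1 − 0.31724) = 135.2.

135.2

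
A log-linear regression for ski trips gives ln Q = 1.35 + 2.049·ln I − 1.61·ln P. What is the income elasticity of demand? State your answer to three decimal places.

In a log-linear demand, the coefficient on ln I is the income elasticity.
So η = 2.049.

2.049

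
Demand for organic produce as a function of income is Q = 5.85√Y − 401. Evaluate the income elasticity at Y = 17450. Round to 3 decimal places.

At Y = 17450: Q = 371.776.
dQ/dY = 5.85/(2√Y) = 0.0221426 at this income.
η = (dQ/dY)·(Y/Q) = 0.0221426 × (17450/371.776) = 1.039.

1.039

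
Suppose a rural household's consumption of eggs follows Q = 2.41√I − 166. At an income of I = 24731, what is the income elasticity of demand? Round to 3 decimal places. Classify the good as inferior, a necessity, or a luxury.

At I = 24731: Q = 212.999.
dQ/dI = 2.41/(2√I) = 0.00766242 at this income.
η = (dQ/dI)·(I/Q) = 0.00766242 × (24731/212.999) = 0.890.
Since 0 < η < 1, the good is a necessity.

0.890 (necessity)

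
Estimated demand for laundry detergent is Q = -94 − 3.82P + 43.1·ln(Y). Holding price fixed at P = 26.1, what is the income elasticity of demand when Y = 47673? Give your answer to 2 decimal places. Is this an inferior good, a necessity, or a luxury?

At P = 26.1, Y = 47673: Q = 270.576.
Holding P constant, ∂Q/∂Y = 43.1/Y = 0.000904076.
η_Y = (∂Q/∂Y)·(Y/Q) = 0.000904076 × (47673/270.576) = 0.16.
Since 0 < η < 1, this is a necessity.

0.16 (necessity)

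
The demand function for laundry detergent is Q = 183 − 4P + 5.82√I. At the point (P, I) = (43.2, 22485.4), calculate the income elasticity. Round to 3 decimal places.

0.494

At P = 43.2, I = 22485.4: Q = 882.917.
Holding P constant, ∂Q/∂I = 5.82/(2√I) = 0.0194063.
η_I = (∂Q/∂I)·(I/Q) = 0.0194063 × (22485.4/882.917) = 0.494.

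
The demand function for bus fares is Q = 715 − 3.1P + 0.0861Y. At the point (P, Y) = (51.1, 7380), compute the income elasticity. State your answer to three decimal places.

0.533

At P = 51.1, Y = 7380: Q = 1192.008.
Holding P constant, ∂Q/∂Y = 0.0861.
η_Y = (∂Q/∂Y)·(Y/Q) = 0.0861 × (7380/1192.008) = 0.533.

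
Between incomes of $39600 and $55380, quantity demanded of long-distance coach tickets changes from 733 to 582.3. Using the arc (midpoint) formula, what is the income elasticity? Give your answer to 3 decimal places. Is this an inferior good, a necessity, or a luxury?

ΔQ = 582.3 − 733 = -150.7; midpoint Q̄ = (733 + 582.3)/2 = 657.65.
ΔI = 55380 − 39600 = 15780; midpoint Ī = (39600 + 55380)/2 = 47490.
η = (ΔQ/Q̄) ÷ (ΔI/Ī) = (-150.7/657.65) ÷ (15780/47490) = -0.690.
η < 0 ⇒ inferior good.

-0.690 (inferior good)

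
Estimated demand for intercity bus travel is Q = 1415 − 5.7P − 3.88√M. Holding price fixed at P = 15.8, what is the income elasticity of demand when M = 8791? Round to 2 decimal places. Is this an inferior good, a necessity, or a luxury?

At P = 15.8, M = 8791: Q = 961.150.
Holding P constant, ∂Q/∂M = -3.88/(2√M) = -0.0206911.
η_M = (∂Q/∂M)·(M/Q) = -0.0206911 × (8791/961.150) = -0.19.
Since η < 0, this is an inferior good.

-0.19 (inferior good)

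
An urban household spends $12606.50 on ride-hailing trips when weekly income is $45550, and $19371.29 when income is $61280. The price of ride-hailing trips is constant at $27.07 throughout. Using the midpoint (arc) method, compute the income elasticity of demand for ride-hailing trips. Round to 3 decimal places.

1.437

With a constant price, Q₁ = 12606.50/27.07 = 465.700 and Q₂ = 19371.29/27.07 = 715.600 (equivalently, work directly with expenditure since P cancels).
Midpoint %ΔQ = (19371.29 − 12606.50)/15988.90 = 0.42309; midpoint %ΔI = (61280 − 45550)/53415 = 0.29449.
η = 0.42309 / 0.29449 = 1.437.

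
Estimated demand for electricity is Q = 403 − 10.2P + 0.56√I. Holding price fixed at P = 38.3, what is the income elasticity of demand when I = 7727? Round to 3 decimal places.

0.400

At P = 38.3, I = 7727: Q = 61.566.
Holding P constant, ∂Q/∂I = 0.56/(2√I) = 0.00318532.
η_I = (∂Q/∂I)·(I/Q) = 0.00318532 × (7727/61.566) = 0.400.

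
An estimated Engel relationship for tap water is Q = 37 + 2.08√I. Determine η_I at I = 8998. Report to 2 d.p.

0.42

At I = 8998: Q = 234.304.
dQ/dI = 2.08/(2√I) = 0.0109638 at this income.
η = (dQ/dI)·(I/Q) = 0.0109638 × (8998/234.304) = 0.42.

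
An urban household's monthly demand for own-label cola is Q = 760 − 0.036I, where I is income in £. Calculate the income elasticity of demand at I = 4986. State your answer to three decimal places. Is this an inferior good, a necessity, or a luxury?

-0.309 (inferior good)

At I = 4986: Q = 580.504.
dQ/dI = −0.036.
η = (dQ/dI)·(I/Q) = -0.036 × (4986/580.504) = -0.309.
Since η < 0, the good is an inferior good.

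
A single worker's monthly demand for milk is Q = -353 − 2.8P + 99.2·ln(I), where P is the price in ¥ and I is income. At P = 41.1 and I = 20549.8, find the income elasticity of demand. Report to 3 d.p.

0.192

At P = 41.1, I = 20549.8: Q = 517.036.
Holding P constant, ∂Q/∂I = 99.2/I = 0.0048273.
η_I = (∂Q/∂I)·(I/Q) = 0.0048273 × (20549.8/517.036) = 0.192.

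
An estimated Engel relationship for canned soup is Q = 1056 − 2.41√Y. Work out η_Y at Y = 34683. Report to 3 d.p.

At Y = 34683: Q = 607.177.
dQ/dY = -2.41/(2√Y) = -0.00647036 at this income.
η = (dQ/dY)·(Y/Q) = -0.00647036 × (34683/607.177) = -0.370.

-0.370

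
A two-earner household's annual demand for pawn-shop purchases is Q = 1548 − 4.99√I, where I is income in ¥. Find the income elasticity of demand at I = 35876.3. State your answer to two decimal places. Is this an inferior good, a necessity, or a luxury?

At I = 35876.3: Q = 602.842.
dQ/dI = -4.99/(2√I) = -0.0131725 at this income.
η = (dQ/dI)·(I/Q) = -0.0131725 × (35876.3/602.842) = -0.78.
Since η < 0, the good is an inferior good.

-0.78 (inferior good)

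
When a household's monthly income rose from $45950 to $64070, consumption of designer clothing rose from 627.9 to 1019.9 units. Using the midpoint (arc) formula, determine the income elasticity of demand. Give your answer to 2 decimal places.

1.44

ΔQ = 1019.9 − 627.9 = 392; midpoint Q̄ = (627.9 + 1019.9)/2 = 823.9.
ΔI = 64070 − 45950 = 18120; midpoint Ī = (45950 + 64070)/2 = 55010.
η = (ΔQ/Q̄) ÷ (ΔI/Ī) = (392/823.9) ÷ (18120/55010) = 1.44.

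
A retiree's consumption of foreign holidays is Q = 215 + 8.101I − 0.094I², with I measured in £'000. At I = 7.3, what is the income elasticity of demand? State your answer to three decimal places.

At I = 7.3: Q = 269.1280.
dQ/dI = 8.101 − 0.188I = 6.72860.
η = (dQ/dI)·(I/Q) = 6.72860 × (7.3/269.1280) = 0.183.

0.183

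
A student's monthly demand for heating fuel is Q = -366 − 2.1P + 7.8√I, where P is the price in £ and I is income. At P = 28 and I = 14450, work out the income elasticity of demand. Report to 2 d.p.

At P = 28, I = 14450: Q = 512.824.
Holding P constant, ∂Q/∂I = 7.8/(2√I) = 0.0324437.
η_I = (∂Q/∂I)·(I/Q) = 0.0324437 × (14450/512.824) = 0.91.

0.91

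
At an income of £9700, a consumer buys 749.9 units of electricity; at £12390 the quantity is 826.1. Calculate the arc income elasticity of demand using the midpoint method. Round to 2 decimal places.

ΔQ = 826.1 − 749.9 = 76.2; midpoint Q̄ = (749.9 + 826.1)/2 = 788.
ΔI = 12390 − 9700 = 2690; midpoint Ī = (9700 + 12390)/2 = 11045.
η = (ΔQ/Q̄) ÷ (ΔI/Ī) = (76.2/788) ÷ (2690/11045) = 0.40.

0.40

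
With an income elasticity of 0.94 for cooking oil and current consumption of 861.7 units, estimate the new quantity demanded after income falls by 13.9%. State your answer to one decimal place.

749.1

%ΔQ ≈ η × %ΔI = 0.94 × (-13.9%) = -13.066%.
New Q ≈ 861.7 × (1 − 0.13066) = 749.1.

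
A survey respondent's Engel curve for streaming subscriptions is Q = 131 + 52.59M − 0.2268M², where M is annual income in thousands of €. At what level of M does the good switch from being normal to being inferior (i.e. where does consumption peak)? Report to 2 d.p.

dQ/dM = 52.59 − 0.4536M.
The good is inferior where dQ/dM < 0. Setting dQ/dM = 0 gives M = 52.59 / 0.4536 = 115.94.

115.94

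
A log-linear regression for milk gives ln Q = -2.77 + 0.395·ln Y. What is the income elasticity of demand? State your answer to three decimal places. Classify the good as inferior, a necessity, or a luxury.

In a log-linear demand, the coefficient on ln Y is the income elasticity.
So η = 0.395.
0 < η < 1 ⇒ necessity.

0.395 (necessity)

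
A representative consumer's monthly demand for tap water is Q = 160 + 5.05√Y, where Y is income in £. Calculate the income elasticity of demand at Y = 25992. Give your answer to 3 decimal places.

0.418

At Y = 25992: Q = 974.163.
dQ/dY = 5.05/(2√Y) = 0.0156618 at this income.
η = (dQ/dY)·(Y/Q) = 0.0156618 × (25992/974.163) = 0.418.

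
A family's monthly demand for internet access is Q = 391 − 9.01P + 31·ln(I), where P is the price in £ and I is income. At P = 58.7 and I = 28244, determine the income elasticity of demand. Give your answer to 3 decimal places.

0.172

At P = 58.7, I = 28244: Q = 179.821.
Holding P constant, ∂Q/∂I = 31/I = 0.00109758.
η_I = (∂Q/∂I)·(I/Q) = 0.00109758 × (28244/179.821) = 0.172.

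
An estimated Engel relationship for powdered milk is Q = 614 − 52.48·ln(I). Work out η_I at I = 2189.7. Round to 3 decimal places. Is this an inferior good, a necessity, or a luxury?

At I = 2189.7: Q = 210.349.
dQ/dI = -52.48/I = -0.0239668 at this income.
η = (dQ/dI)·(I/Q) = -0.0239668 × (2189.7/210.349) = -0.249.
Since η < 0, the good is an inferior good.

-0.249 (inferior good)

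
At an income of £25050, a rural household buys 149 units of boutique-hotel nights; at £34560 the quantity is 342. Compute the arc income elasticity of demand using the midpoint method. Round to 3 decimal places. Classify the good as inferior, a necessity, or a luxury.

2.464 (luxury)

ΔQ = 342 − 149 = 193; midpoint Q̄ = (149 + 342)/2 = 245.5.
ΔI = 34560 − 25050 = 9510; midpoint Ī = (25050 + 34560)/2 = 29805.
η = (ΔQ/Q̄) ÷ (ΔI/Ī) = (193/245.5) ÷ (9510/29805) = 2.464.
η > 1 ⇒ luxury.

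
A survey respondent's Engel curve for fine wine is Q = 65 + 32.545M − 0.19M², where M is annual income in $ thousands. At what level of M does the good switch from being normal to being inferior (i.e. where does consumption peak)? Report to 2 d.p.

85.64

dQ/dM = 32.545 − 0.38M.
The good is inferior where dQ/dM < 0. Setting dQ/dM = 0 gives M = 32.545 / 0.38 = 85.64.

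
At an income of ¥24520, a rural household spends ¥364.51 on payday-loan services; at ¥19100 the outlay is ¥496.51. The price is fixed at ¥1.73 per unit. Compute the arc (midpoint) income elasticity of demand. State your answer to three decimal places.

-1.234

With a constant price, Q₁ = 364.51/1.73 = 210.699 and Q₂ = 496.51/1.73 = 287.000 (equivalently, work directly with expenditure since P cancels).
Midpoint %ΔQ = (496.51 − 364.51)/430.51 = 0.30661; midpoint %ΔI = (19100 − 24520)/21810 = -0.24851.
η = 0.30661 / -0.24851 = -1.234.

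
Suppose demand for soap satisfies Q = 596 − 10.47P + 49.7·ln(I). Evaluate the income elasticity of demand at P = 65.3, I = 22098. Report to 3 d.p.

0.121

At P = 65.3, I = 22098: Q = 409.470.
Holding P constant, ∂Q/∂I = 49.7/I = 0.00224907.
η_I = (∂Q/∂I)·(I/Q) = 0.00224907 × (22098/409.470) = 0.121.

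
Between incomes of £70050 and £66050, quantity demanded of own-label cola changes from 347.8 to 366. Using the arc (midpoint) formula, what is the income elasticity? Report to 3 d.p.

-0.868

ΔQ = 366 − 347.8 = 18.2; midpoint Q̄ = (347.8 + 366)/2 = 356.9.
ΔI = 66050 − 70050 = -4000; midpoint Ī = (70050 + 66050)/2 = 68050.
η = (ΔQ/Q̄) ÷ (ΔI/Ī) = (18.2/356.9) ÷ (-4000/68050) = -0.868.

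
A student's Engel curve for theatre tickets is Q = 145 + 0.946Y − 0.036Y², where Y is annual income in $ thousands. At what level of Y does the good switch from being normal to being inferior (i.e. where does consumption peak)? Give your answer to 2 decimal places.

dQ/dY = 0.946 − 0.072Y.
The good is inferior where dQ/dY < 0. Setting dQ/dY = 0 gives Y = 0.946 / 0.072 = 13.14.

13.14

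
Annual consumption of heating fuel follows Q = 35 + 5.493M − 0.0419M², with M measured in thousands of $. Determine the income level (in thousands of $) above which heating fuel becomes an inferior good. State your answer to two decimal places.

65.55

dQ/dM = 5.493 − 0.0838M.
The good is inferior where dQ/dM < 0. Setting dQ/dM = 0 gives M = 5.493 / 0.0838 = 65.55.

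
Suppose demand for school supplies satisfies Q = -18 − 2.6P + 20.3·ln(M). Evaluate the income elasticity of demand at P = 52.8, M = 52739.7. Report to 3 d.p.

0.310

At P = 52.8, M = 52739.7: Q = 65.444.
Holding P constant, ∂Q/∂M = 20.3/M = 0.000384909.
η_M = (∂Q/∂M)·(M/Q) = 0.000384909 × (52739.7/65.444) = 0.310.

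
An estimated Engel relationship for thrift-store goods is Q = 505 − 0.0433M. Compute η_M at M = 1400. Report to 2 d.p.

At M = 1400: Q = 444.380.
dQ/dM = −0.0433.
η = (dQ/dM)·(M/Q) = -0.0433 × (1400/444.380) = -0.14.

-0.14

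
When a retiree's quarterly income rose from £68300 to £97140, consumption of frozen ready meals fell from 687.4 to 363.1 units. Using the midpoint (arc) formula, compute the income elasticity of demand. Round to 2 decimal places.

-1.77

ΔQ = 363.1 − 687.4 = -324.3; midpoint Q̄ = (687.4 + 363.1)/2 = 525.25.
ΔI = 97140 − 68300 = 28840; midpoint Ī = (68300 + 97140)/2 = 82720.
η = (ΔQ/Q̄) ÷ (ΔI/Ī) = (-324.3/525.25) ÷ (28840/82720) = -1.77.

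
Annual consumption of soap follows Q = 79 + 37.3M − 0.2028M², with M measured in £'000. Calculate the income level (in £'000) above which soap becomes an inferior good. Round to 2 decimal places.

dQ/dM = 37.3 − 0.4056M.
The good is inferior where dQ/dM < 0. Setting dQ/dM = 0 gives M = 37.3 / 0.4056 = 91.96.

91.96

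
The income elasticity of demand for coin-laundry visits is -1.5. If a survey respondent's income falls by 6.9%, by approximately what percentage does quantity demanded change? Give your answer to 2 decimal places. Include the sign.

%ΔQ ≈ η × %ΔI = -1.5 × (-6.9%) = 10.35%.

10.35%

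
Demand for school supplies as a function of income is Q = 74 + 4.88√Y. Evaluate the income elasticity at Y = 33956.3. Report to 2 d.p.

At Y = 33956.3: Q = 973.249.
dQ/dY = 4.88/(2√Y) = 0.0132413 at this income.
η = (dQ/dY)·(Y/Q) = 0.0132413 × (33956.3/973.249) = 0.46.

0.46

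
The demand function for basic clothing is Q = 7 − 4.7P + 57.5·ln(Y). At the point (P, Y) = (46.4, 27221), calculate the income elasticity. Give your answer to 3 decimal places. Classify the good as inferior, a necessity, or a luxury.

At P = 46.4, Y = 27221: Q = 376.095.
Holding P constant, ∂Q/∂Y = 57.5/Y = 0.00211234.
η_Y = (∂Q/∂Y)·(Y/Q) = 0.00211234 × (27221/376.095) = 0.153.
Since 0 < η < 1, this is a necessity.

0.153 (necessity)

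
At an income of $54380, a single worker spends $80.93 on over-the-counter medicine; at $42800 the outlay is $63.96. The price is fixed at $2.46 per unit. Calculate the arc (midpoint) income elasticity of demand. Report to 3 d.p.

0.983

With a constant price, Q₁ = 80.93/2.46 = 32.898 and Q₂ = 63.96/2.46 = 26.000 (equivalently, work directly with expenditure since P cancels).
Midpoint %ΔQ = (63.96 − 80.93)/72.45 = -0.23425; midpoint %ΔI = (42800 − 54380)/48590 = -0.23832.
η = -0.23425 / -0.23832 = 0.983.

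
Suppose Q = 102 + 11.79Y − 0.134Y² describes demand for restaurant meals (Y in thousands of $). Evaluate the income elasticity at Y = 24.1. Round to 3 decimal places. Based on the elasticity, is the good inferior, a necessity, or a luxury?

0.417 (necessity)

At Y = 24.1: Q = 308.3105.
dQ/dY = 11.79 − 0.268Y = 5.33120.
η = (dQ/dY)·(Y/Q) = 5.33120 × (24.1/308.3105) = 0.417.
0 < η < 1 ⇒ necessity.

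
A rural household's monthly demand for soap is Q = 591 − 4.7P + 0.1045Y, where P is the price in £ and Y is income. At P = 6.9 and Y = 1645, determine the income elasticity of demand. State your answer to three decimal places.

At P = 6.9, Y = 1645: Q = 730.473.
Holding P constant, ∂Q/∂Y = 0.1045.
η_Y = (∂Q/∂Y)·(Y/Q) = 0.1045 × (1645/730.473) = 0.235.

0.235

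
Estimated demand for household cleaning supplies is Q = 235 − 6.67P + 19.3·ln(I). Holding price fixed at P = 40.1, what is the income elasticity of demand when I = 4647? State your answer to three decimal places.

0.148

At P = 40.1, I = 4647: Q = 130.502.
Holding P constant, ∂Q/∂I = 19.3/I = 0.00415322.
η_I = (∂Q/∂I)·(I/Q) = 0.00415322 × (4647/130.502) = 0.148.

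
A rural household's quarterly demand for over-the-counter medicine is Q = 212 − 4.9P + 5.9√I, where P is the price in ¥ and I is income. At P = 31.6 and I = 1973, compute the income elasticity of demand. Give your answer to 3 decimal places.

At P = 31.6, I = 1973: Q = 319.229.
Holding P constant, ∂Q/∂I = 5.9/(2√I) = 0.0664138.
η_I = (∂Q/∂I)·(I/Q) = 0.0664138 × (1973/319.229) = 0.410.

0.410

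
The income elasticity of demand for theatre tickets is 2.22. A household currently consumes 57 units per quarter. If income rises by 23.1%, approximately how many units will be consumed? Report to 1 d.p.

%ΔQ ≈ η × %ΔI = 2.22 × 23.1% = 51.282%.
New Q ≈ 57 × (1 + 0.51282) = 86.2.

86.2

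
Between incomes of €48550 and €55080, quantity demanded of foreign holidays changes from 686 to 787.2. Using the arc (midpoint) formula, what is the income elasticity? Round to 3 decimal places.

1.090

ΔQ = 787.2 − 686 = 101.2; midpoint Q̄ = (686 + 787.2)/2 = 736.6.
ΔI = 55080 − 48550 = 6530; midpoint Ī = (48550 + 55080)/2 = 51815.
η = (ΔQ/Q̄) ÷ (ΔI/Ī) = (101.2/736.6) ÷ (6530/51815) = 1.090.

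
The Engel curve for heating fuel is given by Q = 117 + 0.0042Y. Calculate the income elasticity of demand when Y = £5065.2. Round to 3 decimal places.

0.154

At Y = 5065.2: Q = 138.274.
dQ/dY = 0.0042.
η = (dQ/dY)·(Y/Q) = 0.0042 × (5065.2/138.274) = 0.154.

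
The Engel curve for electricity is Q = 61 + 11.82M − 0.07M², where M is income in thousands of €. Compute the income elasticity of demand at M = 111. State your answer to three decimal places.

-0.809

At M = 111: Q = 510.5500.
dQ/dM = 11.82 − 0.14M = -3.72000.
η = (dQ/dM)·(M/Q) = -3.72000 × (111/510.5500) = -0.809.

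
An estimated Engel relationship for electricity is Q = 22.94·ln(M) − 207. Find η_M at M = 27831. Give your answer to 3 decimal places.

At M = 27831: Q = 27.766.
dQ/dM = 22.94/M = 0.000824261 at this income.
η = (dQ/dM)·(M/Q) = 0.000824261 × (27831/27.766) = 0.826.

0.826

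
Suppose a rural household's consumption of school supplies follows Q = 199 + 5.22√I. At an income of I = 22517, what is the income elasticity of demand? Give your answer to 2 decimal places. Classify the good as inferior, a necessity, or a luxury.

0.40 (necessity)

At I = 22517: Q = 982.296.
dQ/dI = 5.22/(2√I) = 0.0173934 at this income.
η = (dQ/dI)·(I/Q) = 0.0173934 × (22517/982.296) = 0.40.
Since 0 < η < 1, the good is a necessity.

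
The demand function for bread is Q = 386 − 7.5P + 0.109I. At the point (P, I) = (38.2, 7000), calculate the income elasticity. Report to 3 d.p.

At P = 38.2, I = 7000: Q = 862.500.
Holding P constant, ∂Q/∂I = 0.109.
η_I = (∂Q/∂I)·(I/Q) = 0.109 × (7000/862.500) = 0.885.

0.885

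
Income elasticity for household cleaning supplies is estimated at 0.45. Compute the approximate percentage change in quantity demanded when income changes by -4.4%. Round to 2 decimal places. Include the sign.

%ΔQ ≈ η × %ΔI = 0.45 × (-4.4%) = -1.98%.

-1.98%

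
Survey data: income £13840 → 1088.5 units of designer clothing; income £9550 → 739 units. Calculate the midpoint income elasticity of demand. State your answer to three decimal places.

1.043

ΔQ = 739 − 1088.5 = -349.5; midpoint Q̄ = (1088.5 + 739)/2 = 913.75.
ΔI = 9550 − 13840 = -4290; midpoint Ī = (13840 + 9550)/2 = 11695.
η = (ΔQ/Q̄) ÷ (ΔI/Ī) = (-349.5/913.75) ÷ (-4290/11695) = 1.043.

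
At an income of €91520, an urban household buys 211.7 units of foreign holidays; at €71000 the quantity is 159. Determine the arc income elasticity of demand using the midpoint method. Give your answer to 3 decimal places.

ΔQ = 159 − 211.7 = -52.7; midpoint Q̄ = (211.7 + 159)/2 = 185.35.
ΔI = 71000 − 91520 = -20520; midpoint Ī = (91520 + 71000)/2 = 81260.
η = (ΔQ/Q̄) ÷ (ΔI/Ī) = (-52.7/185.35) ÷ (-20520/81260) = 1.126.

1.126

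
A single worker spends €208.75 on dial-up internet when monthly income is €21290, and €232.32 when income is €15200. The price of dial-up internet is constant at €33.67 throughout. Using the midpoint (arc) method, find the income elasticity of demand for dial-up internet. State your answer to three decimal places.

With a constant price, Q₁ = 208.75/33.67 = 6.200 and Q₂ = 232.32/33.67 = 6.900 (equivalently, work directly with expenditure since P cancels).
Midpoint %ΔQ = (232.32 − 208.75)/220.54 = 0.10688; midpoint %ΔI = (15200 − 21290)/18245 = -0.33379.
η = 0.10688 / -0.33379 = -0.320.

-0.320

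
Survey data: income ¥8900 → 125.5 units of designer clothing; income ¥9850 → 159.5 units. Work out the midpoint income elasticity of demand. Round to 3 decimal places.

ΔQ = 159.5 − 125.5 = 34; midpoint Q̄ = (125.5 + 159.5)/2 = 142.5.
ΔI = 9850 − 8900 = 950; midpoint Ī = (8900 + 9850)/2 = 9375.
η = (ΔQ/Q̄) ÷ (ΔI/Ī) = (34/142.5) ÷ (950/9375) = 2.355.

2.355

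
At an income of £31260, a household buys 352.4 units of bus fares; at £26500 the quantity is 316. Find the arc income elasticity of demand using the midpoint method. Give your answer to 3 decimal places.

ΔQ = 316 − 352.4 = -36.4; midpoint Q̄ = (352.4 + 316)/2 = 334.2.
ΔI = 26500 − 31260 = -4760; midpoint Ī = (31260 + 26500)/2 = 28880.
η = (ΔQ/Q̄) ÷ (ΔI/Ī) = (-36.4/334.2) ÷ (-4760/28880) = 0.661.

0.661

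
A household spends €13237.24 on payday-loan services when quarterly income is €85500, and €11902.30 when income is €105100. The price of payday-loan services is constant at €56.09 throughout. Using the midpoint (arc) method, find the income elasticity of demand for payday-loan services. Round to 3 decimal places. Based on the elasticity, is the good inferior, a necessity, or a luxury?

-0.516 (inferior good)

With a constant price, Q₁ = 13237.24/56.09 = 236.000 and Q₂ = 11902.30/56.09 = 212.200 (equivalently, work directly with expenditure since P cancels).
Midpoint %ΔQ = (11902.30 − 13237.24)/12569.77 = -0.10620; midpoint %ΔI = (105100 − 85500)/95300 = 0.20567.
η = -0.10620 / 0.20567 = -0.516.
η < 0 ⇒ inferior good.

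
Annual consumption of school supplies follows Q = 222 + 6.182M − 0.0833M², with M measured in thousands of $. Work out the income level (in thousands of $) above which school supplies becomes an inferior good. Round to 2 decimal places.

37.11

dQ/dM = 6.182 − 0.1666M.
The good is inferior where dQ/dM < 0. Setting dQ/dM = 0 gives M = 6.182 / 0.1666 = 37.11.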